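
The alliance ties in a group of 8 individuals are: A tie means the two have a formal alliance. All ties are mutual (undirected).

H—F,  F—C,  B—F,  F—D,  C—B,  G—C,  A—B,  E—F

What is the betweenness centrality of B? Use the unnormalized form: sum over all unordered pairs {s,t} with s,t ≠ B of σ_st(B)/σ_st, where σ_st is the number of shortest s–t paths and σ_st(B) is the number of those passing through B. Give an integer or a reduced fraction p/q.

6

Pairs whose geodesics pass through B — F–A: 1; D–A: 1; C–A: 1; H–A: 1; E–A: 1; G–A: 1.
All other pairs contribute 0.
Summing the contributions gives betweenness(B) = 6.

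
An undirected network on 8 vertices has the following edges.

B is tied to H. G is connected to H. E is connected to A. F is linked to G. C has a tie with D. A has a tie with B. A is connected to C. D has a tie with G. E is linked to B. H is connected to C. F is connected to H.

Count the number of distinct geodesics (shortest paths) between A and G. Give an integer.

3

The shortest distance is 3. The length-3 paths are: A–B–H–G; A–C–H–G; A–C–D–G.
That gives 3 distinct shortest paths.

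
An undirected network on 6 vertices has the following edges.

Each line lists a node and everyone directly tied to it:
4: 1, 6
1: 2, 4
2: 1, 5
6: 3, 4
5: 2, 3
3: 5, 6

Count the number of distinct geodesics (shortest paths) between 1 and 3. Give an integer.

The shortest distance is 3. The length-3 paths are: 1–4–6–3; 1–2–5–3.
That gives 2 distinct shortest paths.

2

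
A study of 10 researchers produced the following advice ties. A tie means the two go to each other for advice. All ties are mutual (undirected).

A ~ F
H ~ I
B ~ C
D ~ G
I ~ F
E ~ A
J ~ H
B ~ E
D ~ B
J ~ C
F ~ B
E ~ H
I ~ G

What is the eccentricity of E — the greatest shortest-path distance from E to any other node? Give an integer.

Distances from E: A:1, B:1, C:2, D:2, F:2, G:3, H:1, I:2, J:2.
The largest is 3 (to G), so the eccentricity of E is 3.

3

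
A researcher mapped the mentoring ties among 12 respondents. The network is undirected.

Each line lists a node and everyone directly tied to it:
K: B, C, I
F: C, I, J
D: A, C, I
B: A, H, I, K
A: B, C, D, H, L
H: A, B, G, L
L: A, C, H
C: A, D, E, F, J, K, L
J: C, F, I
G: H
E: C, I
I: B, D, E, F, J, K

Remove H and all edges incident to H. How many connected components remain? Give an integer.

2

Without H, the remaining ties split the others into: {A, B, C, D, E, F, I, J, K, L}; {G}.
That's 2 separate components.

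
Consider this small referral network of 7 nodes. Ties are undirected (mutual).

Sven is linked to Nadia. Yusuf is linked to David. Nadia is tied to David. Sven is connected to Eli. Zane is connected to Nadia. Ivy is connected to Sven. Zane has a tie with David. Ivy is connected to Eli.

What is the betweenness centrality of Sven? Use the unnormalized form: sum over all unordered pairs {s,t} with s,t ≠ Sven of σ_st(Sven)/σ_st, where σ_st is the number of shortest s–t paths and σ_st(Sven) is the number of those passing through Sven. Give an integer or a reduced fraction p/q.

8

Pairs whose geodesics pass through Sven — Ivy–Yusuf: 1; Ivy–Zane: 1; Ivy–David: 1; Ivy–Nadia: 1; Eli–Yusuf: 1; Eli–Zane: 1; Eli–David: 1; Eli–Nadia: 1.
All other pairs contribute 0.
Summing the contributions gives betweenness(Sven) = 8.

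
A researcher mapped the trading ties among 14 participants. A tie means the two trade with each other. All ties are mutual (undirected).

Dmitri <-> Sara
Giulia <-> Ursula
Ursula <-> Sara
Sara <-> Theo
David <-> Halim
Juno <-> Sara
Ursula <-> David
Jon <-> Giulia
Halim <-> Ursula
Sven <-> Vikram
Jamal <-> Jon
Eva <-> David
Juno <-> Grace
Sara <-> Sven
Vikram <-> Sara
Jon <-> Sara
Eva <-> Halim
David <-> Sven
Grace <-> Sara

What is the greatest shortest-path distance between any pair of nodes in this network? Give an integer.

Eccentricity of each node (its greatest distance to any other): David:4, Dmitri:4, Eva:5, Giulia:3, Grace:4, Halim:4, Jamal:5, Jon:4, Juno:4, Sara:3, Sven:3, Theo:4, Ursula:3, Vikram:3.
The maximum eccentricity is 5, realized for instance by the pair Jamal–Eva via Jamal – Jon – Giulia – Ursula – David – Eva. So the diameter is 5.

5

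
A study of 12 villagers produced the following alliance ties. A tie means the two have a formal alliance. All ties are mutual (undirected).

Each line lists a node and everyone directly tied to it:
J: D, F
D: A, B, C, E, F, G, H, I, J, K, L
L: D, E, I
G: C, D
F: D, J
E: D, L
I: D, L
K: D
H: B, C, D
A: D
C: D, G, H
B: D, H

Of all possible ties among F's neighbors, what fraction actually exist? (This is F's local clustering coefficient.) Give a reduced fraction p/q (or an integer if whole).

F's neighbors: D and J (k = 2).
Possible neighbor pairs: C(2,2) = 1. Edges among them: D–J → e = 1.
Clustering(F) = 1/1.

1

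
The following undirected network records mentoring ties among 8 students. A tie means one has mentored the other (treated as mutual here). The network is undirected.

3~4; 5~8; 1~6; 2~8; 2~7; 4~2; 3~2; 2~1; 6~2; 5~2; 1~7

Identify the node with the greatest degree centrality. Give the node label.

Degrees — 1:3, 2:7, 3:2, 4:2, 5:2, 6:2, 7:2, 8:2.
The maximum is 7, attained only by 2.

2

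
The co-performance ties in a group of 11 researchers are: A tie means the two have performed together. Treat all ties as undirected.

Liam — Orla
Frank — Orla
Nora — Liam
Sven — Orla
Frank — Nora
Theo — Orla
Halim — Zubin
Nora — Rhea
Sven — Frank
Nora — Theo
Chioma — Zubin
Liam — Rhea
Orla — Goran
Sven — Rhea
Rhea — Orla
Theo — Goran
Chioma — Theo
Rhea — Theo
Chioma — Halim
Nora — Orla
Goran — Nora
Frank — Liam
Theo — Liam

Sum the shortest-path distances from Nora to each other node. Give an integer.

Distances from Nora: Chioma:2, Frank:1, Goran:1, Halim:3, Liam:1, Orla:1, Rhea:1, Sven:2, Theo:1, Zubin:3.
Sum = 2 + 1 + 1 + 3 + 1 + 1 + 1 + 2 + 1 + 3 = 16.

16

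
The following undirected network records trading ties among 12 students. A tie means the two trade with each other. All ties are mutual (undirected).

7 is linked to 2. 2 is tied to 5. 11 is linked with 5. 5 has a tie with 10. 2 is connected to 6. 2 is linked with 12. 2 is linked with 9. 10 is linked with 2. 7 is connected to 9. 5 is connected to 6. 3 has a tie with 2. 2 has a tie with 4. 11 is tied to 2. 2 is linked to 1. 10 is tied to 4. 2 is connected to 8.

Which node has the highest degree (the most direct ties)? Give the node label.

Degrees — 1:1, 2:11, 3:1, 4:2, 5:4, 6:2, 7:2, 8:1, 9:2, 10:3, 11:2, 12:1.
The maximum is 11, attained only by 2.

2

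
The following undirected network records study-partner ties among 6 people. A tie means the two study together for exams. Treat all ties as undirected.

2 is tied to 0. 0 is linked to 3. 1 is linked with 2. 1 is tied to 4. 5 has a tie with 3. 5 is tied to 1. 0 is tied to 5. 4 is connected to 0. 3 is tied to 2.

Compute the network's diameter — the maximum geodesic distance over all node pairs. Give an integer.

Eccentricity of each node (its greatest distance to any other): 0:2, 1:2, 2:2, 3:2, 4:2, 5:2.
The maximum eccentricity is 2, realized for instance by the pair 4–2 via 4 – 1 – 2. So the diameter is 2.

2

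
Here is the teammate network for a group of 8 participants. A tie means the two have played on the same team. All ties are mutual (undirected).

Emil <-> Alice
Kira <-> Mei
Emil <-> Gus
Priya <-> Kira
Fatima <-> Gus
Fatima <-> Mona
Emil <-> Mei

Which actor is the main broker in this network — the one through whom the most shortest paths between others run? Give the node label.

Unnormalized betweenness of each node: Alice:0, Emil:15, Fatima:6, Gus:10, Kira:6, Mei:10, Mona:0, Priya:0.
Emil has the largest value, 15, making it the main broker — the node through which the most shortest paths run.

Emil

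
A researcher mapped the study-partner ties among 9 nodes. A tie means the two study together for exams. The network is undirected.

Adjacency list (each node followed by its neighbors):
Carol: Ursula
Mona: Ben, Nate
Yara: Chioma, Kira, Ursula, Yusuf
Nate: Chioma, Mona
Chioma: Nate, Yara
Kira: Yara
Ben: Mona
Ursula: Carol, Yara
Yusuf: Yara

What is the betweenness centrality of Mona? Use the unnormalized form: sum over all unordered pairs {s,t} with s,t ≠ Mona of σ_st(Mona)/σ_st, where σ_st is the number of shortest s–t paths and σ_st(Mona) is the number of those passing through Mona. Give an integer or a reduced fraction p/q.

Pairs whose geodesics pass through Mona — Yusuf–Ben: 1; Yara–Ben: 1; Carol–Ben: 1; Nate–Ben: 1; Chioma–Ben: 1; Ben–Ursula: 1; Ben–Kira: 1.
All other pairs contribute 0.
Summing the contributions gives betweenness(Mona) = 7.

7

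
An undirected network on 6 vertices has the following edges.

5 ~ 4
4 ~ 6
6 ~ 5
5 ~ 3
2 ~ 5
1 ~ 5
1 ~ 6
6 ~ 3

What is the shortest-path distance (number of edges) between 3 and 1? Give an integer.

2

One shortest route is 3 – 6 – 1, which uses 2 edges, and 3 and 1 are not directly tied, so nothing shorter exists. So d(3,1) = 2.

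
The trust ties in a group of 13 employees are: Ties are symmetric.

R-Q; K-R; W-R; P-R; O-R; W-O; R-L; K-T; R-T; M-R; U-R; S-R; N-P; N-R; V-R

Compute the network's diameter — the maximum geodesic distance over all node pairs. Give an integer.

2

Eccentricity of each node (its greatest distance to any other): K:2, L:2, M:2, N:2, O:2, P:2, Q:2, R:1, S:2, T:2, U:2, V:2, W:2.
The maximum eccentricity is 2, realized for instance by the pair T–O via T – R – O. So the diameter is 2.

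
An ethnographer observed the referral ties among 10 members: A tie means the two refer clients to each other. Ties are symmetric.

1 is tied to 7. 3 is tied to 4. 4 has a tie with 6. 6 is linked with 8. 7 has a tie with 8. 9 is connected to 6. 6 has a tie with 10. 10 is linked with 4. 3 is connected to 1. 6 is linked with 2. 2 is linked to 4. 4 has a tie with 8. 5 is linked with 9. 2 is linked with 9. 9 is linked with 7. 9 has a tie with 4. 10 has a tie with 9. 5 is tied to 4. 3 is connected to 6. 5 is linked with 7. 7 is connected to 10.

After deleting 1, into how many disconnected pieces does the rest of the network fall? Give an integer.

1's neighbors (3 and 7) remain reachable from one another through other ties, so the rest of the network stays in one piece.

1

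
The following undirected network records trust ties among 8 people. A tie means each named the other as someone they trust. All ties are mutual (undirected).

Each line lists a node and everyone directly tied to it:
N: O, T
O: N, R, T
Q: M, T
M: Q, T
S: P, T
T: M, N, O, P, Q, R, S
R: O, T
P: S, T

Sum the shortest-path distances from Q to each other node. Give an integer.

Distances from Q: M:1, N:2, O:2, P:2, R:2, S:2, T:1.
Sum = 1 + 2 + 2 + 2 + 2 + 2 + 1 = 12.

12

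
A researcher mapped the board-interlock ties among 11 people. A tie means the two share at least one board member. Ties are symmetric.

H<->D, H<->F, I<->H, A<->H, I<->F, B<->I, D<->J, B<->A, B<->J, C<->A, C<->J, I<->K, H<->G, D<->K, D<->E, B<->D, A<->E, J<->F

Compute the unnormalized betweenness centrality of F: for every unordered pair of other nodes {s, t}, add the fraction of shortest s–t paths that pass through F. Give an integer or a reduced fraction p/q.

Pairs whose geodesics pass through F — H–J: 1/2; J–I: 1/2; J–G: 1/2; I–C: 1/4.
All other pairs contribute 0.
Summing the contributions gives betweenness(F) = 7/4.

7/4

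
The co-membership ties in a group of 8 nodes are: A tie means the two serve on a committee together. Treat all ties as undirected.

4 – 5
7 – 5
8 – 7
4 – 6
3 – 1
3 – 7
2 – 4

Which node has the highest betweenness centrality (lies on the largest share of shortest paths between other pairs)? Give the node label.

7

Unnormalized betweenness of each node: 1:0, 2:0, 3:6, 4:11, 5:12, 6:0, 7:14, 8:0.
7 has the largest value, 14, making it the main broker — the node through which the most shortest paths run.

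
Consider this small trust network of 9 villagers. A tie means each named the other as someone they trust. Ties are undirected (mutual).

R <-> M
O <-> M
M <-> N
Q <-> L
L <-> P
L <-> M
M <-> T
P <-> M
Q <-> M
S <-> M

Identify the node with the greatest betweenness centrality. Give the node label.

M

Unnormalized betweenness of each node: L:1/2, M:51/2, N:0, O:0, P:0, Q:0, R:0, S:0, T:0.
M has the largest value, 51/2, making it the main broker — the node through which the most shortest paths run.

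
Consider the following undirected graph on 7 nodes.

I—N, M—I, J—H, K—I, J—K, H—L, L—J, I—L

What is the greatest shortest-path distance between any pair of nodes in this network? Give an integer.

Eccentricity of each node (its greatest distance to any other): H:3, I:2, J:3, K:2, L:2, M:3, N:3.
The maximum eccentricity is 3, realized for instance by the pair H–N via H – L – I – N. So the diameter is 3.

3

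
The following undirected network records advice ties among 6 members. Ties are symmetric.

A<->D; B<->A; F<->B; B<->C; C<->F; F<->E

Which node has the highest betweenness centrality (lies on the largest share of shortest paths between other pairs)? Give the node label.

Unnormalized betweenness of each node: A:4, B:6, C:0, D:0, E:0, F:4.
B has the largest value, 6, making it the main broker — the node through which the most shortest paths run.

B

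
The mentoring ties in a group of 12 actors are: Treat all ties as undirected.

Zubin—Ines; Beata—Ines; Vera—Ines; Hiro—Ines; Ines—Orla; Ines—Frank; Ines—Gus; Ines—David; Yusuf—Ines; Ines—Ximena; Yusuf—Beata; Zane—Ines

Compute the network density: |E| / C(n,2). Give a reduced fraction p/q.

2/11

There are 12 edges and 12 nodes, so the maximum possible is C(12,2) = 66.
Density = 12/66 = 2/11.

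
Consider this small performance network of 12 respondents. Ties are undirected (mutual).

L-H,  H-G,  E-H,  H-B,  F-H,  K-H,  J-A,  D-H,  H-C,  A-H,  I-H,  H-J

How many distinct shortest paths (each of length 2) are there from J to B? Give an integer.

The shortest distance is 2, and the only length-2 path is J–H–B. So there is exactly 1 shortest path.

1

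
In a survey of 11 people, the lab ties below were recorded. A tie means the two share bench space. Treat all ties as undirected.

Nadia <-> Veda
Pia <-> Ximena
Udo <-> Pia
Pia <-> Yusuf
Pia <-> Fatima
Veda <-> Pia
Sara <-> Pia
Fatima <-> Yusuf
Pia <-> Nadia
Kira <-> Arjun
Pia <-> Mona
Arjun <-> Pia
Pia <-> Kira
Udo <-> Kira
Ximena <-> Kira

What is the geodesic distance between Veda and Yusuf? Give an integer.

One shortest route is Veda – Pia – Yusuf, which uses 2 edges, and Veda and Yusuf are not directly tied, so nothing shorter exists. So d(Veda,Yusuf) = 2.

2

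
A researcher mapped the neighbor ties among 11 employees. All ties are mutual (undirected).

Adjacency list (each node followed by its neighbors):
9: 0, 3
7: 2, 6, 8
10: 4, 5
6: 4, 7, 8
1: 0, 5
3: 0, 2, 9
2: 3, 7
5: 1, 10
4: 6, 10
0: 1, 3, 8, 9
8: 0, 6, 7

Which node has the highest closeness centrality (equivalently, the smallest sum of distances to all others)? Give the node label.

Farness (sum of distances to all others) for each node — 0:18, 1:22, 2:24, 3:23, 4:25, 5:26, 6:21, 7:22, 8:19, 9:25, 10:27.
The smallest farness is 18, for 0, so 0 has the highest closeness.

0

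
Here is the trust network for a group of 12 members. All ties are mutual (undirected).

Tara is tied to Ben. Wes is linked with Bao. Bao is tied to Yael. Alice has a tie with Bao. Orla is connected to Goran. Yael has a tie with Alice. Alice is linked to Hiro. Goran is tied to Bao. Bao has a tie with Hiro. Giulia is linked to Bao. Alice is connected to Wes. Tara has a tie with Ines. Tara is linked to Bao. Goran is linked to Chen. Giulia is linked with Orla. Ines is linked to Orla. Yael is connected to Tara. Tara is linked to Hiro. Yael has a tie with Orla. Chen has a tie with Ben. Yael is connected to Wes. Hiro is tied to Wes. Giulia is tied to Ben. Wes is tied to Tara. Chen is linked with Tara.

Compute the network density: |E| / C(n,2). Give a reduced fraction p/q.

25/66

There are 25 edges and 12 nodes, so the maximum possible is C(12,2) = 66.
Density = 25/66.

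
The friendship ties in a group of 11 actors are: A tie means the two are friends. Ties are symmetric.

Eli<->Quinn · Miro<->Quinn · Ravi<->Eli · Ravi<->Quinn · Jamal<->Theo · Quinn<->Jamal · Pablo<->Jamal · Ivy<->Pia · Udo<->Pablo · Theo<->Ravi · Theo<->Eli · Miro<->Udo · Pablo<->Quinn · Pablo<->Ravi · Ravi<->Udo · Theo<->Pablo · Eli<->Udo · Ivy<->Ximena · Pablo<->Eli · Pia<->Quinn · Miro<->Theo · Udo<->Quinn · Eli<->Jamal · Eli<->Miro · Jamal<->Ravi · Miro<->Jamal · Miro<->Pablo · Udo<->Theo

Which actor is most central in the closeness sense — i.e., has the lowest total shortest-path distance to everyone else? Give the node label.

Quinn

Farness (sum of distances to all others) for each node — Eli:16, Ivy:26, Jamal:17, Miro:17, Pablo:16, Pia:19, Quinn:14, Ravi:17, Theo:20, Udo:17, Ximena:35.
The smallest farness is 14, for Quinn, so Quinn has the highest closeness.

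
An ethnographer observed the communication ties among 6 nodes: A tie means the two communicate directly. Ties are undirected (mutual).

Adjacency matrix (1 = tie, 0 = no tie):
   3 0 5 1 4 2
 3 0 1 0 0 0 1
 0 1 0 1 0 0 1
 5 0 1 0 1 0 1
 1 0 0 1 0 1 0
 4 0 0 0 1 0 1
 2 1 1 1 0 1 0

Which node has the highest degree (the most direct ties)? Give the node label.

2

Degrees — 0:3, 1:2, 2:4, 3:2, 4:2, 5:3.
The maximum is 4, attained only by 2.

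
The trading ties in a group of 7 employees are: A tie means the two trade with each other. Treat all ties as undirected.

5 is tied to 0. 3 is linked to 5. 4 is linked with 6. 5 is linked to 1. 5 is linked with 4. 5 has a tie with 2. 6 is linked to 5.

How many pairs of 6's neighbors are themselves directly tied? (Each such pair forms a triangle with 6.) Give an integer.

1

6's neighbors: 4 and 5.
Neighbor pairs that are themselves tied: 6–4–5. Each forms one triangle with 6, for 1 in total.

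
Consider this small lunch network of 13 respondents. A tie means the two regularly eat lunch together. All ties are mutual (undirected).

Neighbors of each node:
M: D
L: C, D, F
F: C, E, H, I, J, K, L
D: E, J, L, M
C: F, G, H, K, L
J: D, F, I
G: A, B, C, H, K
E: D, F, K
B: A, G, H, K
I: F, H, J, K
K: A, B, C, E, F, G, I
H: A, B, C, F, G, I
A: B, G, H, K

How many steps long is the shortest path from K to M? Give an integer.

One shortest route is K – E – D – M, which uses 3 edges, and at distance 2 from K we only reach {D, H, J, L}, which does not include M. So d(K,M) = 3.

3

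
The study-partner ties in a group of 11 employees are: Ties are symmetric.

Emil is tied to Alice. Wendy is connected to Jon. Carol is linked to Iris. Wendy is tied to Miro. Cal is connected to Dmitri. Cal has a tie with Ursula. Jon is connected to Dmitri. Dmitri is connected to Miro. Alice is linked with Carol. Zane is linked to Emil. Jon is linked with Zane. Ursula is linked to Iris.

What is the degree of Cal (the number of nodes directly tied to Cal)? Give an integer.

2

Cal is directly tied to Dmitri and Ursula. That is 2 neighbors, so the degree of Cal is 2.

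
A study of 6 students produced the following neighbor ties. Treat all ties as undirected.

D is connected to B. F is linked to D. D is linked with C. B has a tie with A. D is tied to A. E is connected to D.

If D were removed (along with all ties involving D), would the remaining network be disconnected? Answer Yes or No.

Yes

Removing D leaves {C} with no path to {A and B}, so the network splits into 4 components. D is a cut vertex.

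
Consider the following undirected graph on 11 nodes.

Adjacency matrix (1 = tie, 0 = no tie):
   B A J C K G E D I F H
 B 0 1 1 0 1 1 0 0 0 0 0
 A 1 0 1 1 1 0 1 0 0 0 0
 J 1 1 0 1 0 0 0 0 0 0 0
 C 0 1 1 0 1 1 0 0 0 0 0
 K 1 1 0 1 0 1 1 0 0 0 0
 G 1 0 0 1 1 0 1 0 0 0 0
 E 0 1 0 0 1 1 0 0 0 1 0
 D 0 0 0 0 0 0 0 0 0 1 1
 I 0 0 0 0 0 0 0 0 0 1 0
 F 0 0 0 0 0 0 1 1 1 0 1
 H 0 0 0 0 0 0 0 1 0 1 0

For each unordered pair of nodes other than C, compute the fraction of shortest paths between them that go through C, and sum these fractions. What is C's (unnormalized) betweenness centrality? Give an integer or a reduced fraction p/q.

13/12

Pairs whose geodesics pass through C — A–G: 1/4; J–K: 1/3; J–G: 1/2.
All other pairs contribute 0.
Summing the contributions gives betweenness(C) = 13/12.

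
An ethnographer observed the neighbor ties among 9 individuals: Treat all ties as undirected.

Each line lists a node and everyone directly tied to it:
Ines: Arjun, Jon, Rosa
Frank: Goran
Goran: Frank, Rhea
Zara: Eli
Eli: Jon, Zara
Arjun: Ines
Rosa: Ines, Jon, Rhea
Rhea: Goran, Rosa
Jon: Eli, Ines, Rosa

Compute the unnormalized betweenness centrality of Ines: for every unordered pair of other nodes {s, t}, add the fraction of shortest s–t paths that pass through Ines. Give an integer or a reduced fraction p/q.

Pairs whose geodesics pass through Ines — Zara–Arjun: 1; Rosa–Arjun: 1; Eli–Arjun: 1; Jon–Arjun: 1; Goran–Arjun: 1; Arjun–Frank: 1; Arjun–Rhea: 1.
All other pairs contribute 0.
Summing the contributions gives betweenness(Ines) = 7.

7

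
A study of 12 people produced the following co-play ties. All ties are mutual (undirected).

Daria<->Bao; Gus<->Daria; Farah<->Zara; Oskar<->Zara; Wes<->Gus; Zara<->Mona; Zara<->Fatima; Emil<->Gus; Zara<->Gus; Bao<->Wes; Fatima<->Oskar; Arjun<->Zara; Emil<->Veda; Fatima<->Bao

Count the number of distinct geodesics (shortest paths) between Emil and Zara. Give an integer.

1

The shortest distance is 2, and the only length-2 path is Emil–Gus–Zara. So there is exactly 1 shortest path.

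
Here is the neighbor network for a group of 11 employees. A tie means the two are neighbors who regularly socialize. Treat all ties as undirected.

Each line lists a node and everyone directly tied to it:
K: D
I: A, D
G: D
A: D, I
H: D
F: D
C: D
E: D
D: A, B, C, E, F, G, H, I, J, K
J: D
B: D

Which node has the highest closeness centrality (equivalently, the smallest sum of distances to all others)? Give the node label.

D

Farness (sum of distances to all others) for each node — A:18, B:19, C:19, D:10, E:19, F:19, G:19, H:19, I:18, J:19, K:19.
The smallest farness is 10, for D, so D has the highest closeness.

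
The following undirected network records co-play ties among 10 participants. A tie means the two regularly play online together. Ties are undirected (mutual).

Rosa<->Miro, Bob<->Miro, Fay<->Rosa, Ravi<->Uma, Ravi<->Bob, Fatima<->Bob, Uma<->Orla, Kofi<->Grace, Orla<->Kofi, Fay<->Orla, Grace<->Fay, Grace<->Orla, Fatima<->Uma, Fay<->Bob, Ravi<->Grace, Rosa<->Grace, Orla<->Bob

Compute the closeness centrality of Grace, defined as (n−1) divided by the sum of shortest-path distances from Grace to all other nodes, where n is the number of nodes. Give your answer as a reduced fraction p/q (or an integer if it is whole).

Distances from Grace: Bob:2, Fatima:3, Fay:1, Kofi:1, Miro:2, Orla:1, Ravi:1, Rosa:1, Uma:2. Sum = 14.
n = 10, so closeness = 9/14.

9/14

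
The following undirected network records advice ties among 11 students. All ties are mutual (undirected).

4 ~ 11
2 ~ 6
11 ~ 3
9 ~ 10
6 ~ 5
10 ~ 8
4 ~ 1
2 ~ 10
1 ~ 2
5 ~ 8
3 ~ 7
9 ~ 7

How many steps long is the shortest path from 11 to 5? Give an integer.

5

One shortest route is 11 – 4 – 1 – 2 – 6 – 5, which uses 5 edges, and at distance 4 from 11 we only reach {6, 10}, which does not include 5. So d(11,5) = 5.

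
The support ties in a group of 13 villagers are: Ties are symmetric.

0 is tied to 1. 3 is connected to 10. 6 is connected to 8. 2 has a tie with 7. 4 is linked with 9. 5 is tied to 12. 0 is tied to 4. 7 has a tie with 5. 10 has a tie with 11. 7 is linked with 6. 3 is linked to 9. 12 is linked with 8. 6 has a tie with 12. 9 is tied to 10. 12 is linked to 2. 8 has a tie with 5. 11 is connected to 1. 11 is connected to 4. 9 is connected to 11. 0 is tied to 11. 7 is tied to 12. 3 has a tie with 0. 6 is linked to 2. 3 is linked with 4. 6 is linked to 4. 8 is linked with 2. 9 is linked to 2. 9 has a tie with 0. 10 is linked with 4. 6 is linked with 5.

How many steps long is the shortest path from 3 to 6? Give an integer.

2

One shortest route is 3 – 4 – 6, which uses 2 edges, and 3 and 6 are not directly tied, so nothing shorter exists. So d(3,6) = 2.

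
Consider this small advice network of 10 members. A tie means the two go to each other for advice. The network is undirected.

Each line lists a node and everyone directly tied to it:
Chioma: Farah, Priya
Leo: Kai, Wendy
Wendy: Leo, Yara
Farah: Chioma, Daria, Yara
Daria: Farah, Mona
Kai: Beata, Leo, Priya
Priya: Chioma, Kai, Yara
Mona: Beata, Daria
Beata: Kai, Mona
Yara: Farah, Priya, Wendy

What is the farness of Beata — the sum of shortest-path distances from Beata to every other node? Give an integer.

20

Distances from Beata: Chioma:3, Daria:2, Farah:3, Kai:1, Leo:2, Mona:1, Priya:2, Wendy:3, Yara:3.
Sum = 3 + 2 + 3 + 1 + 2 + 1 + 2 + 3 + 3 = 20.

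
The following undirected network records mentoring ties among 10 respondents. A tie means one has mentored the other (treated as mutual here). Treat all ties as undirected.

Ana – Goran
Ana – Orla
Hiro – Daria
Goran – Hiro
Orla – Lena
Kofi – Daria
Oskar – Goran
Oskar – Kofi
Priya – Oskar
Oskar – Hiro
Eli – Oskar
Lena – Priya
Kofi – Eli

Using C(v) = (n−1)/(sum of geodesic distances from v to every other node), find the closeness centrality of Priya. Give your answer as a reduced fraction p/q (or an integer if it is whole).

1/2

Distances from Priya: Ana:3, Daria:3, Eli:2, Goran:2, Hiro:2, Kofi:2, Lena:1, Orla:2, Oskar:1. Sum = 18.
n = 10, so closeness = 9/18 = 1/2.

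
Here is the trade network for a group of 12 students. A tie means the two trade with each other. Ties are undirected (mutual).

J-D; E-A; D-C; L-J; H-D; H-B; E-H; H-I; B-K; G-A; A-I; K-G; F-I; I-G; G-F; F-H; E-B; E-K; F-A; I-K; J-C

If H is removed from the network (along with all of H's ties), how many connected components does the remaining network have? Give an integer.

2

Without H, the remaining ties split the others into: {A, B, E, F, G, I, K}; {C, D, J, L}.
That's 2 separate components.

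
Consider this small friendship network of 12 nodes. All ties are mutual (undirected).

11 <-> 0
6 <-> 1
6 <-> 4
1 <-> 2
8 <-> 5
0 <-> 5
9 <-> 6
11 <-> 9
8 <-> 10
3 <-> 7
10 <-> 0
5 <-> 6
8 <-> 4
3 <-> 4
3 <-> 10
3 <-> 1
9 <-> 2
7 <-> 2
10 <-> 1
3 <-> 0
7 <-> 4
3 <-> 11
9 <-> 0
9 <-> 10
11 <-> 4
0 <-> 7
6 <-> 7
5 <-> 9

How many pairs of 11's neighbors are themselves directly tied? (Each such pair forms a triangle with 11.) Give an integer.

11's neighbors: 0, 3, 4, and 9.
Neighbor pairs that are themselves tied: 11–0–3; 11–0–9; 11–3–4. Each forms one triangle with 11, for 3 in total.

3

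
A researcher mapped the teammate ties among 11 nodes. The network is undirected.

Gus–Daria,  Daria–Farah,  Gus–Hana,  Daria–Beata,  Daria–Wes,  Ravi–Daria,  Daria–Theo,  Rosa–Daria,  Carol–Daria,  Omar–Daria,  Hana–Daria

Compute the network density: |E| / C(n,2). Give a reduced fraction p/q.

1/5

There are 11 edges and 11 nodes, so the maximum possible is C(11,2) = 55.
Density = 11/55 = 1/5.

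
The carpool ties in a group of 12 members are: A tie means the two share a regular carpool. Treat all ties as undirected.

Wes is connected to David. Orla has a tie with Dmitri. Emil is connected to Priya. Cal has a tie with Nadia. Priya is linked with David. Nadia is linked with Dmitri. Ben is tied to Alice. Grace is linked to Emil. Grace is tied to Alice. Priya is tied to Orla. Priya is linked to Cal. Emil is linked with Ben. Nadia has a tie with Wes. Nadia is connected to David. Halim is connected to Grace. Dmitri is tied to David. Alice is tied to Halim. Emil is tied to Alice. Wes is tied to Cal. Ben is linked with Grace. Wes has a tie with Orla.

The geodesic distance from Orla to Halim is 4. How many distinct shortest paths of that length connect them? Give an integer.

2

The shortest distance is 4. The length-4 paths are: Orla–Priya–Emil–Alice–Halim; Orla–Priya–Emil–Grace–Halim.
That gives 2 distinct shortest paths.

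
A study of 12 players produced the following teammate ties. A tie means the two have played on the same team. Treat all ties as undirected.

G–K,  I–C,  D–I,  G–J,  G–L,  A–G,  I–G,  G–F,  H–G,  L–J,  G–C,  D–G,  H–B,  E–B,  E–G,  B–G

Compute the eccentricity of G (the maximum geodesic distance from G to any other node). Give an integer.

Distances from G: A:1, B:1, C:1, D:1, E:1, F:1, H:1, I:1, J:1, K:1, L:1.
The largest is 1 (to K, E, J, I, D, B, C, F, A, L, and H), so the eccentricity of G is 1.

1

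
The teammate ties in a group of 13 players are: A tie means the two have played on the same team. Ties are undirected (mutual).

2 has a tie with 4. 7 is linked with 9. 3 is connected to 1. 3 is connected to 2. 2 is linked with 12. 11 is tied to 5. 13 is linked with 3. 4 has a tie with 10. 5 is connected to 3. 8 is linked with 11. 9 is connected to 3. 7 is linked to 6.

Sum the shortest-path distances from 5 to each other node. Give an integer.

Distances from 5: 1:2, 2:2, 3:1, 4:3, 6:4, 7:3, 8:2, 9:2, 10:4, 11:1, 12:3, 13:2.
Sum = 2 + 2 + 1 + 3 + 4 + 3 + 2 + 2 + 4 + 1 + 3 + 2 = 29.

29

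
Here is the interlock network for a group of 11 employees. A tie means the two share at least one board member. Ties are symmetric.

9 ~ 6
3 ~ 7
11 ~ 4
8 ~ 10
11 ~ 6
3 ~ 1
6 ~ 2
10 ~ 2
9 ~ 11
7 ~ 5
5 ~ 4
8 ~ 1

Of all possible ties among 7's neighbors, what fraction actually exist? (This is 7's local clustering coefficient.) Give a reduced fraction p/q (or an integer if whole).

0

7's neighbors: 3 and 5 (k = 2).
Possible neighbor pairs: C(2,2) = 1. Edges among them: none → e = 0.
Clustering(7) = 0/1.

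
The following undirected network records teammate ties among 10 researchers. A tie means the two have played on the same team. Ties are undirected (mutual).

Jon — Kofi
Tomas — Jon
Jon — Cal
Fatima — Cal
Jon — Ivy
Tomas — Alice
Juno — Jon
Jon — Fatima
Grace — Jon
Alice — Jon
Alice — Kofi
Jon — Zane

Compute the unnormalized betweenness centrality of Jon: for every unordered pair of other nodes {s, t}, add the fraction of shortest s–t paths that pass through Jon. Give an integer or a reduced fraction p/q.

65/2

Pairs whose geodesics pass through Jon — Cal–Alice: 1; Cal–Zane: 1; Cal–Grace: 1; Cal–Ivy: 1; Cal–Juno: 1; Cal–Tomas: 1; Cal–Kofi: 1; Alice–Zane: 1; Alice–Grace: 1; Alice–Ivy: 1; Alice–Juno: 1; Alice–Fatima: 1; Zane–Grace: 1; Zane–Ivy: 1 … (+19 more pairs).
All other pairs contribute 0.
Summing the contributions gives betweenness(Jon) = 65/2.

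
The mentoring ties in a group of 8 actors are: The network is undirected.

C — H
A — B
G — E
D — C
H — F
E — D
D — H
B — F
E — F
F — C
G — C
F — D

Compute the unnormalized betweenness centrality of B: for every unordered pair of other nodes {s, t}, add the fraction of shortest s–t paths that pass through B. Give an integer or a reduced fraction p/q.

Pairs whose geodesics pass through B — G–A: 2/2; H–A: 1; F–A: 1; D–A: 1; C–A: 1; E–A: 1.
All other pairs contribute 0.
Summing the contributions gives betweenness(B) = 6.

6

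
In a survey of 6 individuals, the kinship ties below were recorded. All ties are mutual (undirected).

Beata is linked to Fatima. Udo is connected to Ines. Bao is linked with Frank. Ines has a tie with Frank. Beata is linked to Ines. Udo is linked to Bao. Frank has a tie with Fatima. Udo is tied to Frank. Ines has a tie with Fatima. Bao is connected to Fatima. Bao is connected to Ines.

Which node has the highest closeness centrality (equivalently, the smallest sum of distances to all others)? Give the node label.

Ines

Farness (sum of distances to all others) for each node — Bao:6, Beata:8, Fatima:6, Frank:6, Ines:5, Udo:7.
The smallest farness is 5, for Ines, so Ines has the highest closeness.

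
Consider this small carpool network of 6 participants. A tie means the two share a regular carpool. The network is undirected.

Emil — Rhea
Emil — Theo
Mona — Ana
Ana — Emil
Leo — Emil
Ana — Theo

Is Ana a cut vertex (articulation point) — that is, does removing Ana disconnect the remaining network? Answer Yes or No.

Removing Ana leaves {Mona} with no path to {Emil, Leo, Rhea, and Theo}, so the network splits into 2 components. Ana is a cut vertex.

Yes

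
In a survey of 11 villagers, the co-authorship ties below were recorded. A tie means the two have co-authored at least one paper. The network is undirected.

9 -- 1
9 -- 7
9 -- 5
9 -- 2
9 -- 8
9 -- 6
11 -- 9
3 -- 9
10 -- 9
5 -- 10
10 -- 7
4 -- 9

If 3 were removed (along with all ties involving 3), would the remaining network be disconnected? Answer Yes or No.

No

Even without 3, every remaining node can still reach every other (the residual graph is connected), so 3 is not a cut vertex.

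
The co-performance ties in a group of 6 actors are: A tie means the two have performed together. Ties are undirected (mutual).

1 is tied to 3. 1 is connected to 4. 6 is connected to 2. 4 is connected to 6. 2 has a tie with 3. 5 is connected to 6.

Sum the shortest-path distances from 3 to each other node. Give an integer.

Distances from 3: 1:1, 2:1, 4:2, 5:3, 6:2.
Sum = 1 + 1 + 2 + 3 + 2 = 9.

9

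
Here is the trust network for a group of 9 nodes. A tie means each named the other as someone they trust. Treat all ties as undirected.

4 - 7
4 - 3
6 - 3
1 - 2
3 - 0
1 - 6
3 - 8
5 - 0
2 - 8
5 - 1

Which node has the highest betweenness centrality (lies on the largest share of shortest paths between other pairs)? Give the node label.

3

Unnormalized betweenness of each node: 0:7/2, 1:4, 2:3/2, 3:16, 4:7, 5:3/2, 6:3, 7:0, 8:7/2.
3 has the largest value, 16, making it the main broker — the node through which the most shortest paths run.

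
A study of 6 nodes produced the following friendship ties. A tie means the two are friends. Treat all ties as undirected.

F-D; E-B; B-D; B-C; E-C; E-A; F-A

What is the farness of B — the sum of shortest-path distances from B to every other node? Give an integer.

Distances from B: A:2, C:1, D:1, E:1, F:2.
Sum = 2 + 1 + 1 + 1 + 2 = 7.

7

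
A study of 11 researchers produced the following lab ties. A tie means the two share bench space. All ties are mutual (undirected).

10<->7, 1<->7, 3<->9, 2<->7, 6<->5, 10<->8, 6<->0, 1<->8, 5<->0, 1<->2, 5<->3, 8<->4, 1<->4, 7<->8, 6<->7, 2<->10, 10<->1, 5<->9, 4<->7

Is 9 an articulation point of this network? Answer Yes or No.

No

Even without 9, every remaining node can still reach every other (the residual graph is connected), so 9 is not a cut vertex.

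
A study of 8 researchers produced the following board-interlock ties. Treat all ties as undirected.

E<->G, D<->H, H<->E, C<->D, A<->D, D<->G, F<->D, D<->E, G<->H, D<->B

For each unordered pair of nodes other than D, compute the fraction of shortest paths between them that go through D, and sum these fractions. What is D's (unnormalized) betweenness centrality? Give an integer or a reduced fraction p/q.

18

Pairs whose geodesics pass through D — C–A: 1; C–G: 1; C–F: 1; C–E: 1; C–B: 1; C–H: 1; A–G: 1; A–F: 1; A–E: 1; A–B: 1; A–H: 1; G–F: 1; G–B: 1; F–E: 1 … (+4 more pairs).
All other pairs contribute 0.
Summing the contributions gives betweenness(D) = 18.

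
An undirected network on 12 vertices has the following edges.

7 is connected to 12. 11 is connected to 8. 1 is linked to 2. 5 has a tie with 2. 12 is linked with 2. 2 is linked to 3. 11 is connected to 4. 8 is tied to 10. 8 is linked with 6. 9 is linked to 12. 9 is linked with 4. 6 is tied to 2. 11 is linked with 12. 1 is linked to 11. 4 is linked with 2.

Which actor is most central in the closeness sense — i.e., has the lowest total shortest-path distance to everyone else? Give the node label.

Farness (sum of distances to all others) for each node — 1:23, 2:17, 3:27, 4:21, 5:27, 6:22, 7:29, 8:23, 9:27, 10:33, 11:20, 12:19.
The smallest farness is 17, for 2, so 2 has the highest closeness.

2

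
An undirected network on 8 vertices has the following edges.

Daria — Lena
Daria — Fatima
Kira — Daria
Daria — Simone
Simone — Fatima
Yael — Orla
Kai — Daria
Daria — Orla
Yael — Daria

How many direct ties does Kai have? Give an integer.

1

Kai is directly tied to Daria. That is 1 neighbor, so the degree of Kai is 1.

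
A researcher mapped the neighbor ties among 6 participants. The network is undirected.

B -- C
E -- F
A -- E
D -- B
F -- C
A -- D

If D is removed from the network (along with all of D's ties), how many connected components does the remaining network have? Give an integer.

1

D's neighbors (A and B) remain reachable from one another through other ties, so the rest of the network stays in one piece.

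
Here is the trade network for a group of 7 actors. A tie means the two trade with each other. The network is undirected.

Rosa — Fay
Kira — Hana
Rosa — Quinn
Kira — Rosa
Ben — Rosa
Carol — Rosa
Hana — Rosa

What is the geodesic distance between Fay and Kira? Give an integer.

2

One shortest route is Fay – Rosa – Kira, which uses 2 edges, and Fay and Kira are not directly tied, so nothing shorter exists. So d(Fay,Kira) = 2.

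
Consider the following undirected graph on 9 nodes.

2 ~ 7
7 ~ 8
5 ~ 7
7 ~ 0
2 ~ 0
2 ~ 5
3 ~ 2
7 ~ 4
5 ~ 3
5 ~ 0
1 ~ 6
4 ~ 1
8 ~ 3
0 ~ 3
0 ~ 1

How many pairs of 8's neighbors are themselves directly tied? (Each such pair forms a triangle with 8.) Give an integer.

8's neighbors are 3 and 7, but none of them are tied to each other, so no triangle contains 8.

0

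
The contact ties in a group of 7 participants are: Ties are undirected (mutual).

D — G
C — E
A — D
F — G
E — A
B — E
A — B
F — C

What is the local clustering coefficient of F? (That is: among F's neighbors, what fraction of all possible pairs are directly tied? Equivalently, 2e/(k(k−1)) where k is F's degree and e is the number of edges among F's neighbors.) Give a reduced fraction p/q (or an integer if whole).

0

F's neighbors: C and G (k = 2).
Possible neighbor pairs: C(2,2) = 1. Edges among them: none → e = 0.
Clustering(F) = 0/1.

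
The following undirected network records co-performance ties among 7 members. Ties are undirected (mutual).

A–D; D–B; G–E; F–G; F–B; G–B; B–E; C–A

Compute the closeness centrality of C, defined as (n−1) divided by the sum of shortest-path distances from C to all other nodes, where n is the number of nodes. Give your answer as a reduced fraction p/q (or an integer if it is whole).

1/3

Distances from C: A:1, B:3, D:2, E:4, F:4, G:4. Sum = 18.
n = 7, so closeness = 6/18 = 1/3.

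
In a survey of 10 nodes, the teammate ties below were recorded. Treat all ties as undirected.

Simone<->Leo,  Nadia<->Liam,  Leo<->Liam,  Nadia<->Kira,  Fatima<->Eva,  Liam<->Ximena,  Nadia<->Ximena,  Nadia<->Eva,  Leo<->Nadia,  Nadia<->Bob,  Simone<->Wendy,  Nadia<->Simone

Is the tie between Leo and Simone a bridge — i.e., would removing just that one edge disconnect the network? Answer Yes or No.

No

Even without that edge, Leo still reaches Simone via Leo – Nadia – Simone, so the network stays connected. Not a bridge.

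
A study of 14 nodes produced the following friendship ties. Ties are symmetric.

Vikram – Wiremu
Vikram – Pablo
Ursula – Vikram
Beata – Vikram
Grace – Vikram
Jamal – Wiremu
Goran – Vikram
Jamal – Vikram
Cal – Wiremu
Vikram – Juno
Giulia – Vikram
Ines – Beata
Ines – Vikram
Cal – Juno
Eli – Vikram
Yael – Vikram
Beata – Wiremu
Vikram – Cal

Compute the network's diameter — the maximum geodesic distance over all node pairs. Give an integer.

2

Eccentricity of each node (its greatest distance to any other): Beata:2, Cal:2, Eli:2, Giulia:2, Goran:2, Grace:2, Ines:2, Jamal:2, Juno:2, Pablo:2, Ursula:2, Vikram:1, Wiremu:2, Yael:2.
The maximum eccentricity is 2, realized for instance by the pair Ines–Yael via Ines – Vikram – Yael. So the diameter is 2.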